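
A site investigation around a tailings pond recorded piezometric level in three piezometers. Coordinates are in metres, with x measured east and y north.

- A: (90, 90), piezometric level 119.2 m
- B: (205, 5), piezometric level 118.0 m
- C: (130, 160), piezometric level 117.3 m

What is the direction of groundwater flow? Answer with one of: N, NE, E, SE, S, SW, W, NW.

NE

With h = a·x + b·y + c and A as origin, the differences give:
  115·a + (-85)·b = -1.2
  40·a + 70·b = -1.9
Eliminate b (×70 and ×(-85), subtract): 11450·a = -245.50 → a = ∂h/∂x = -0.02144
Back-substitute: b = ∂h/∂y = -0.01489.
Flow = −∇h = (+0.02144 east, +0.01489 north), which points northeast.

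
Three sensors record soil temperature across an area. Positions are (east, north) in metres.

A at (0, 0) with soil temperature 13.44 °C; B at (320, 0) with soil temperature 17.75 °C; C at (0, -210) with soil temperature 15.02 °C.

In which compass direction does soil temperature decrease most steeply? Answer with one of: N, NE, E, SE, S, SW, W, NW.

∂T/∂x = (17.75 − 13.44) / (320 − 0) = +0.01347
∂T/∂y = (15.02 − 13.44) / (-210 − 0) = -0.007524
Steepest decrease is along −∇f = (-0.01347 E, +0.007524 N) → northwest.

NW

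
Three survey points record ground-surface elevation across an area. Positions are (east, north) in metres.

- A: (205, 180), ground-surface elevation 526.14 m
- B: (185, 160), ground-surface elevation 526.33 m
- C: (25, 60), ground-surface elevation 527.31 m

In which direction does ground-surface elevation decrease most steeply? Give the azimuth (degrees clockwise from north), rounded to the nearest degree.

003°

Differences from A: to B (Δx, Δy, Δh) = (-20, -20, +0.19); to C = (-180, -120, +1.17).
Solve a·Δx + b·Δy = Δz: det = (-20)·(-120) − (-180)·(-20) = -1200.
∂z/∂x = [(+0.19)·(-120) − (+1.17)·(-20)] / -1200 = -0.0005000
∂z/∂y = [(-20)·(+1.17) − (-180)·(+0.19)] / -1200 = -0.009000
Steepest decrease is along −∇f: components (+0.0005000 E, +0.009000 N).
Azimuth = atan2(+0.0005000, +0.009000) = 3.2° ≈ 003°.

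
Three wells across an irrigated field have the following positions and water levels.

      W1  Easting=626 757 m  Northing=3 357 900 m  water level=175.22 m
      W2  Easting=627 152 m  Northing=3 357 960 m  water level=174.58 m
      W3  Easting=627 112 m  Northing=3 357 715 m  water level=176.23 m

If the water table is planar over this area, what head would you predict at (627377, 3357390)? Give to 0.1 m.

Taking W1 as reference: W2−W1 = (395, 60, -0.64); W3−W1 = (355, -185, +1.01).
Solve a·Δx + b·Δy = Δh: det = 395·(-185) − 355·60 = -94375.
∂h/∂x = [(-0.64)·(-185) − (+1.01)·60] / -94375 = -0.0006125
∂h/∂y = [395·(+1.01) − 355·(-0.64)] / -94375 = -0.006635
h(627377, 3357390) = 175.22 + (-0.0006125)·(620) + (-0.006635)·(-510) = 175.22 -0.380 +3.384 = 178.224 m.

178.2 m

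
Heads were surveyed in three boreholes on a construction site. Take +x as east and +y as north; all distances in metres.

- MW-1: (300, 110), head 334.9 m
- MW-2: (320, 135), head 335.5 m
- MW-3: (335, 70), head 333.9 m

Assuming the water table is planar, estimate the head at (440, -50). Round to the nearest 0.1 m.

With h = a·x + b·y + c and MW-1 as origin, the differences give:
  20·a + 25·b = +0.6
  35·a + (-40)·b = -1.0
Eliminate b (×(-40) and ×25, subtract): -1675·a = 1.00 → a = ∂h/∂x = -0.0005970
Back-substitute: b = ∂h/∂y = +0.02448.
h(440, -50) = 334.9 + (-0.0005970)·(140) + (+0.02448)·(-160) = 334.9 -0.084 -3.916 = 330.900 m.

330.9 m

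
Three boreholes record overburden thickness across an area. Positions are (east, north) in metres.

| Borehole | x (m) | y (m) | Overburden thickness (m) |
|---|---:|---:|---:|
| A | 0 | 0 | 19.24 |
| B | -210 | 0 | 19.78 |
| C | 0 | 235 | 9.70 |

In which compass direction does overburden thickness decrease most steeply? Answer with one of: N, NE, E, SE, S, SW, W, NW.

∂d/∂x = (19.78 − 19.24) / (-210 − 0) = -0.002571
∂d/∂y = (9.70 − 19.24) / (235 − 0) = -0.04060
Steepest decrease is along −∇f = (+0.002571 E, +0.04060 N) → north.

N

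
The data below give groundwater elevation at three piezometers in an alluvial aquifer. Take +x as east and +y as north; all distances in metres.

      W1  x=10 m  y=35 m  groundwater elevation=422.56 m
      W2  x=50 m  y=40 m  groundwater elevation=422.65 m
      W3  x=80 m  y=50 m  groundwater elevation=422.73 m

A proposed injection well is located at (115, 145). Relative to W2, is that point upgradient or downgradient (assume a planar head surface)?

Taking W1 as reference: W2−W1 = (40, 5, +0.09); W3−W1 = (70, 15, +0.17).
Solve a·Δx + b·Δy = Δh: det = 40·15 − 70·5 = 250.
∂h/∂x = [(+0.09)·15 − (+0.17)·5] / 250 = +0.002000
∂h/∂y = [40·(+0.17) − 70·(+0.09)] / 250 = +0.002000
Head at (115, 145) = 422.56 + (+0.002000)·(105) + (+0.002000)·(110) = 422.99 m.
That is higher than the 422.65 m at W2, so the point is upgradient.

upgradient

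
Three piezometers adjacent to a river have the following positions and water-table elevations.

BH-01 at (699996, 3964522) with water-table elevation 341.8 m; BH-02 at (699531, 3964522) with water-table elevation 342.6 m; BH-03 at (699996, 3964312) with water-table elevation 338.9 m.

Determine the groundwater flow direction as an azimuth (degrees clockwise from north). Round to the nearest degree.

∂h/∂x = (342.6 − 341.8) / (699531 − 699996) = -0.001720
∂h/∂y = (338.9 − 341.8) / (3964312 − 3964522) = +0.01381
Flow direction (−∇h) has components (+0.001720 E, -0.01381 N).
Azimuth = atan2(E, N) = atan2(+0.001720, -0.01381) = 172.9° ≈ 173°.

173°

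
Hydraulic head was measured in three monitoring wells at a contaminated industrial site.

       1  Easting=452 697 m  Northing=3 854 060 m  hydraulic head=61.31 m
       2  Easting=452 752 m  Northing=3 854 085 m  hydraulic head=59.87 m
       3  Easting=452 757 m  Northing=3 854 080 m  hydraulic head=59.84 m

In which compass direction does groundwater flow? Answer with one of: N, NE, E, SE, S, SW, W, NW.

With h = a·x + b·y + c and 1 as origin, the differences give:
  55·a + 25·b = -1.44
  60·a + 20·b = -1.47
Eliminate b (×20 and ×25, subtract): -400·a = 7.950 → a = ∂h/∂x = -0.01987
Back-substitute: b = ∂h/∂y = -0.01388.
Flow = −∇h = (+0.01987 east, +0.01388 north), which points northeast.

NE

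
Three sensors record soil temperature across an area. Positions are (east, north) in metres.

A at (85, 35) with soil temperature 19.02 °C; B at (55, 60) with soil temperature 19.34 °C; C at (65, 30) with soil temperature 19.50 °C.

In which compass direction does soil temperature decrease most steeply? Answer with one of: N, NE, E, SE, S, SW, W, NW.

Taking A as reference: B−A = (-30, 25, +0.32); C−A = (-20, -5, +0.48).
Determinant of the coordinate differences = (-30)·(-5) − (-20)·25 = 650.
∂T/∂x = [(+0.32)·(-5) − (+0.48)·25] / 650 = -0.02092
∂T/∂y = [(-30)·(+0.48) − (-20)·(+0.32)] / 650 = -0.01231
Steepest decrease is along −∇f = (+0.02092 E, +0.01231 N) → northeast.

NE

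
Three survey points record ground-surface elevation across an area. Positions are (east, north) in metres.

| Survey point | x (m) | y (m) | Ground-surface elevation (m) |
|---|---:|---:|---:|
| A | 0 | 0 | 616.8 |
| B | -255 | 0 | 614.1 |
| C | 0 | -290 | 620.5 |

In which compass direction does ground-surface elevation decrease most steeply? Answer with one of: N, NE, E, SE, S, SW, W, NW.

∂z/∂x = (614.1 − 616.8) / (-255 − 0) = +0.01059
∂z/∂y = (620.5 − 616.8) / (-290 − 0) = -0.01276
Steepest decrease is along −∇f = (-0.01059 E, +0.01276 N) → northwest.

NW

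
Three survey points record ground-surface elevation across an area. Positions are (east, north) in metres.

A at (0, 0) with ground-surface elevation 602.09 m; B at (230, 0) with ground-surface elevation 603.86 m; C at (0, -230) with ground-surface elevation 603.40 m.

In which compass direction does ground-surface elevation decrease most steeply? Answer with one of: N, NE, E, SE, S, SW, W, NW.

∂z/∂x = (603.86 − 602.09) / (230 − 0) = +0.007696
∂z/∂y = (603.40 − 602.09) / (-230 − 0) = -0.005696
Steepest decrease is along −∇f = (-0.007696 E, +0.005696 N) → northwest.

NW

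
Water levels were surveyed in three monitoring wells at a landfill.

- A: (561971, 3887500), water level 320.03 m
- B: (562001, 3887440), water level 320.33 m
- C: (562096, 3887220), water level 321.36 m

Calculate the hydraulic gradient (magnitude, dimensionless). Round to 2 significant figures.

Differences from A: to B (Δx, Δy, Δh) = (30, -60, +0.30); to C = (125, -280, +1.33).
Solve a·Δx + b·Δy = Δh: det = 30·(-280) − 125·(-60) = -900.
∂h/∂x = [(+0.30)·(-280) − (+1.33)·(-60)] / -900 = +0.004667
∂h/∂y = [30·(+1.33) − 125·(+0.30)] / -900 = -0.002667
|∇h| = √(0.004667² + -0.002667²) = 0.005375

0.0054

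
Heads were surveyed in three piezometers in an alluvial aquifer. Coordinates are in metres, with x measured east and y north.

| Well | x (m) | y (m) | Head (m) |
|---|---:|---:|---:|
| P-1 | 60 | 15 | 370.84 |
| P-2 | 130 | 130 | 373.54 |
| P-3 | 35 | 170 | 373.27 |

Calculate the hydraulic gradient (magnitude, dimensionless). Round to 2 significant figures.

0.020

Three-point gradient (reference P-1): Δ to P-2 = (70, 115, +2.70), Δ to P-3 = (-25, 155, +2.43).
∂h/∂x = +0.01013, ∂h/∂y = +0.01731 (det = 13725).
|∇h| = √(0.01013² + 0.01731²) = 0.02006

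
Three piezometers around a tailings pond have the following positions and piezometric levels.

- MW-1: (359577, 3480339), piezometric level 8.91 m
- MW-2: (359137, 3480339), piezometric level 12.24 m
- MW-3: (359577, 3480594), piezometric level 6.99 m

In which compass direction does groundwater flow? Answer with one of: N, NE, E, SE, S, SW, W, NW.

NE

∂h/∂x = (12.24 − 8.91) / (359137 − 359577) = -0.007568
∂h/∂y = (6.99 − 8.91) / (3480594 − 3480339) = -0.007529
Flow = −∇h = (+0.007568 east, +0.007529 north), which points northeast.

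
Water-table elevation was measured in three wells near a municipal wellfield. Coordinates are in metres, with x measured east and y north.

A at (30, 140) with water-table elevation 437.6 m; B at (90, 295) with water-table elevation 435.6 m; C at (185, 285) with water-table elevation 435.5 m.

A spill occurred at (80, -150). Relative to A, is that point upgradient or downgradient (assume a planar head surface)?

upgradient

Differences from A: to B (Δx, Δy, Δh) = (60, 155, -2.0); to C = (155, 145, -2.1).
Solve a·Δx + b·Δy = Δh: det = 60·145 − 155·155 = -15325.
∂h/∂x = [(-2.0)·145 − (-2.1)·155] / -15325 = -0.002316
∂h/∂y = [60·(-2.1) − 155·(-2.0)] / -15325 = -0.01201
Head at (80, -150) = 437.6 + (-0.002316)·(50) + (-0.01201)·(-290) = 440.97 m.
That is higher than the 437.6 m at A, so the point is upgradient.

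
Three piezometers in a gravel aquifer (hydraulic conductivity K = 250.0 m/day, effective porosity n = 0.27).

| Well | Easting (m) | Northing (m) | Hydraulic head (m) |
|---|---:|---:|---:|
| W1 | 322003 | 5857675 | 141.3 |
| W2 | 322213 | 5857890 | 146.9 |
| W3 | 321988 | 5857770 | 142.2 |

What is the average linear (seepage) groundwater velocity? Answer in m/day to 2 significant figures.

17 m/day

Differences from W1: to W2 (Δx, Δy, Δh) = (210, 215, +5.6); to W3 = (-15, 95, +0.9).
Determinant of the coordinate differences = 210·95 − (-15)·215 = 23175.
∂h/∂x = [(+5.6)·95 − (+0.9)·215] / 23175 = +0.01461
∂h/∂y = [210·(+0.9) − (-15)·(+5.6)] / 23175 = +0.01178
|∇h| = √(0.01461² + 0.01178²) = 0.01877
Seepage velocity v = K·i/n = 250.0 × 0.01877 / 0.27 = 17.38 m/day.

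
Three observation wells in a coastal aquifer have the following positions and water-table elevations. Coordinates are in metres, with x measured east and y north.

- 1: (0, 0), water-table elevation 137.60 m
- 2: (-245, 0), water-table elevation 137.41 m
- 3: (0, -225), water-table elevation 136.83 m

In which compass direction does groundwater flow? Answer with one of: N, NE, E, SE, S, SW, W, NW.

S

∂h/∂x = (137.41 − 137.60) / (-245 − 0) = +0.0007755
∂h/∂y = (136.83 − 137.60) / (-225 − 0) = +0.003422
Flow = −∇h = (-0.0007755 east, -0.003422 north), which points south.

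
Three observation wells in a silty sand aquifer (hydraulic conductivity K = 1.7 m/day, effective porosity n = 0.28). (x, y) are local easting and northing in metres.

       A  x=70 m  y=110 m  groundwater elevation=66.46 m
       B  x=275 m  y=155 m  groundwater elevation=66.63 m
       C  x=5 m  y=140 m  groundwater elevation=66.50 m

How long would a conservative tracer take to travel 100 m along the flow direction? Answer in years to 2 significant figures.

Taking A as reference: B−A = (205, 45, +0.17); C−A = (-65, 30, +0.04).
Solve a·Δx + b·Δy = Δh: det = 205·30 − (-65)·45 = 9075.
∂h/∂x = [(+0.17)·30 − (+0.04)·45] / 9075 = +0.0003636
∂h/∂y = [205·(+0.04) − (-65)·(+0.17)] / 9075 = +0.002121
|∇h| = √(0.0003636² + 0.002121²) = 0.002152
Seepage velocity v = K·i/n = 1.7 × 0.002152 / 0.28 = 0.01307 m/day.
t = 100 / 0.01307 = 7651 days = 20.9 years.

21 years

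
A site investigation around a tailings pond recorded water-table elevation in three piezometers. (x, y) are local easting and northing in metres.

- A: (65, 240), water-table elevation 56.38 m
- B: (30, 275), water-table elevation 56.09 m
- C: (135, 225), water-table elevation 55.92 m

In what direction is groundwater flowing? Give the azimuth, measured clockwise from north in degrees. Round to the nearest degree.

029°

With h = a·x + b·y + c and A as origin, the differences give:
  (-35)·a + 35·b = -0.29
  70·a + (-15)·b = -0.46
Eliminate b (×(-15) and ×35, subtract): -1925·a = 20.450 → a = ∂h/∂x = -0.01062
Back-substitute: b = ∂h/∂y = -0.01891.
Flow direction (−∇h) has components (+0.01062 E, +0.01891 N).
Azimuth = atan2(E, N) = atan2(+0.01062, +0.01891) = 29.3° ≈ 029°.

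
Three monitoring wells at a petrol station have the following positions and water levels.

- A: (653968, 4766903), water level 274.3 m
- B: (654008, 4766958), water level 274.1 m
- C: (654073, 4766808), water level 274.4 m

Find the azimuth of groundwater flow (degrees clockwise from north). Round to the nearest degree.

028°

Taking A as reference: B−A = (40, 55, -0.2); C−A = (105, -95, +0.1).
Solve a·Δx + b·Δy = Δh: det = 40·(-95) − 105·55 = -9575.
∂h/∂x = [(-0.2)·(-95) − (+0.1)·55] / -9575 = -0.001410
∂h/∂y = [40·(+0.1) − 105·(-0.2)] / -9575 = -0.002611
Flow direction (−∇h) has components (+0.001410 E, +0.002611 N).
Azimuth = atan2(E, N) = atan2(+0.001410, +0.002611) = 28.4° ≈ 028°.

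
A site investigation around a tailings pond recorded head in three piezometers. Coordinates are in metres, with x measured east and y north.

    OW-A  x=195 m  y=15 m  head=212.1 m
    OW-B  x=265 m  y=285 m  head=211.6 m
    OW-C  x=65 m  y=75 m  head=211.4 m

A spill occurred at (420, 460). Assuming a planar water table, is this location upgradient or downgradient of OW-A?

Differences from OW-A: to OW-B (Δx, Δy, Δh) = (70, 270, -0.5); to OW-C = (-130, 60, -0.7).
Determinant of the coordinate differences = 70·60 − (-130)·270 = 39300.
∂h/∂x = [(-0.5)·60 − (-0.7)·270] / 39300 = +0.004046
∂h/∂y = [70·(-0.7) − (-130)·(-0.5)] / 39300 = -0.002901
Head at (420, 460) = 212.1 + (+0.004046)·(225) + (-0.002901)·(445) = 211.72 m.
That is lower than the 212.1 m at OW-A, so the point is downgradient.

downgradient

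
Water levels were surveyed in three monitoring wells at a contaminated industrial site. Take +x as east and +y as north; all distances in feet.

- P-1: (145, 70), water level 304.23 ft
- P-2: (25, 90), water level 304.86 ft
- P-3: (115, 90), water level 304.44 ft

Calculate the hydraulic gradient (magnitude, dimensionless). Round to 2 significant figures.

0.0058

Taking P-1 as reference: P-2−P-1 = (-120, 20, +0.63); P-3−P-1 = (-30, 20, +0.21).
Solve a·Δx + b·Δy = Δh: det = (-120)·20 − (-30)·20 = -1800.
∂h/∂x = [(+0.63)·20 − (+0.21)·20] / -1800 = -0.004667
∂h/∂y = [(-120)·(+0.21) − (-30)·(+0.63)] / -1800 = +0.003500
|∇h| = √(-0.004667² + 0.003500²) = 0.005834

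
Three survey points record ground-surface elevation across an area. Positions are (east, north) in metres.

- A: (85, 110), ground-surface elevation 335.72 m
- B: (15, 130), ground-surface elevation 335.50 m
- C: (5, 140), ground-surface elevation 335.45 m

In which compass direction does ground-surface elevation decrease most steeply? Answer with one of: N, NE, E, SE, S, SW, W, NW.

NW

Differences from A: to B (Δx, Δy, Δh) = (-70, 20, -0.22); to C = (-80, 30, -0.27).
Solve a·Δx + b·Δy = Δz: det = (-70)·30 − (-80)·20 = -500.
∂z/∂x = [(-0.22)·30 − (-0.27)·20] / -500 = +0.002400
∂z/∂y = [(-70)·(-0.27) − (-80)·(-0.22)] / -500 = -0.002600
Steepest decrease is along −∇f = (-0.002400 E, +0.002600 N) → northwest.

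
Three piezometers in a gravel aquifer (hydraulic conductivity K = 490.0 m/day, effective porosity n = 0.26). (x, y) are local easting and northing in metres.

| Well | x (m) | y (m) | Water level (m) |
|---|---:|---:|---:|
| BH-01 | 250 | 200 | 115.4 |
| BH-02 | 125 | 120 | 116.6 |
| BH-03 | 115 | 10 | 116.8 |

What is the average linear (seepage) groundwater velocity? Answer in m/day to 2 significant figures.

17 m/day

With h = a·x + b·y + c and BH-01 as origin, the differences give:
  (-125)·a + (-80)·b = +1.2
  (-135)·a + (-190)·b = +1.4
Eliminate b (×(-190) and ×(-80), subtract): 12950·a = -116.00 → a = ∂h/∂x = -0.008958
Back-substitute: b = ∂h/∂y = -0.001004.
|∇h| = √(-0.008958² + -0.001004²) = 0.009014
Seepage velocity v = K·i/n = 490.0 × 0.009014 / 0.26 = 16.99 m/day.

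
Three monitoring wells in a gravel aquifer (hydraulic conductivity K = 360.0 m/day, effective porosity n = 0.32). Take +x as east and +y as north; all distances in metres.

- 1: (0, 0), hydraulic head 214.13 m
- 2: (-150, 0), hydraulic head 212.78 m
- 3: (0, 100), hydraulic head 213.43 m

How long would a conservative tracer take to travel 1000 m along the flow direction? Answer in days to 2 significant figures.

78 days

∂h/∂x = (212.78 − 214.13) / (-150 − 0) = +0.009000
∂h/∂y = (213.43 − 214.13) / (100 − 0) = -0.007000
|∇h| = √(0.009000² + -0.007000²) = 0.0114
Seepage velocity v = K·i/n = 360.0 × 0.0114 / 0.32 = 12.82 m/day.
t = 1000 / 12.82 = 78 days.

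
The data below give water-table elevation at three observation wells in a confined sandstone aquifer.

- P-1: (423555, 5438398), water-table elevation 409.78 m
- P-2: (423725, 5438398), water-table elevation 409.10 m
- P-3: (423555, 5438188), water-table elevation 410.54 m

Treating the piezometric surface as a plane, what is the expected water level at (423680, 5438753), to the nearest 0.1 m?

∂h/∂x = (409.10 − 409.78) / (423725 − 423555) = -0.004000
∂h/∂y = (410.54 − 409.78) / (5438188 − 5438398) = -0.003619
h(423680, 5438753) = 409.78 + (-0.004000)·(125) + (-0.003619)·(355) = 409.78 -0.500 -1.285 = 407.995 m.

408.0 m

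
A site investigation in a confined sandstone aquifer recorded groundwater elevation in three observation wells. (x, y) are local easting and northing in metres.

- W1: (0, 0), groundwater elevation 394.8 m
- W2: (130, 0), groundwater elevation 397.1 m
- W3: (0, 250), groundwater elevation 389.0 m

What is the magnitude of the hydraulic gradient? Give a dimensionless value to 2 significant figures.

0.029

∂h/∂x = (397.1 − 394.8) / (130 − 0) = +0.01769
∂h/∂y = (389.0 − 394.8) / (250 − 0) = -0.02320
|∇h| = √(0.01769² + -0.02320²) = 0.02917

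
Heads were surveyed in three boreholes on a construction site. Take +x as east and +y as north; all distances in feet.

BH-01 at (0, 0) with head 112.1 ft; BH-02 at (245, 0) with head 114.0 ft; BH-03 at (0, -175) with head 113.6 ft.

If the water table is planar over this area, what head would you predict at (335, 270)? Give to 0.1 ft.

∂h/∂x = (114.0 − 112.1) / (245 − 0) = +0.007755
∂h/∂y = (113.6 − 112.1) / (-175 − 0) = -0.008571
h(335, 270) = 112.1 + (+0.007755)·(335) + (-0.008571)·(270) = 112.1 +2.598 -2.314 = 112.384 ft.

112.4 ft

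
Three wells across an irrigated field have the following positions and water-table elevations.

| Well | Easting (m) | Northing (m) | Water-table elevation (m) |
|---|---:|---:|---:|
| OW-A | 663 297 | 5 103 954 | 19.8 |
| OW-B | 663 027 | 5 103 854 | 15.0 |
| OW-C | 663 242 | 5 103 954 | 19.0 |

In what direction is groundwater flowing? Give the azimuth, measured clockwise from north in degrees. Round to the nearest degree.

Taking OW-A as reference: OW-B−OW-A = (-270, -100, -4.8); OW-C−OW-A = (-55, 0, -0.8).
Solve a·Δx + b·Δy = Δh: det = (-270)·0 − (-55)·(-100) = -5500.
∂h/∂x = [(-4.8)·0 − (-0.8)·(-100)] / -5500 = +0.01455
∂h/∂y = [(-270)·(-0.8) − (-55)·(-4.8)] / -5500 = +0.008727
Flow direction (−∇h) has components (-0.01455 E, -0.008727 N).
Azimuth = atan2(E, N) = atan2(-0.01455, -0.008727) = 239.0° ≈ 239°.

239°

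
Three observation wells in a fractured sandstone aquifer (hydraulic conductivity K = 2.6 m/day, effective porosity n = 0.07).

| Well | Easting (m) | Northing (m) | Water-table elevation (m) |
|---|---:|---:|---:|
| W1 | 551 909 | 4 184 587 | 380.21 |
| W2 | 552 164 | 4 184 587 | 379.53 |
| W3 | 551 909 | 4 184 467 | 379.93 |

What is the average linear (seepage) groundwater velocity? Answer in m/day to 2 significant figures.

0.13 m/day

∂h/∂x = (379.53 − 380.21) / (552164 − 551909) = -0.002667
∂h/∂y = (379.93 − 380.21) / (4184467 − 4184587) = +0.002333
|∇h| = √(-0.002667² + 0.002333²) = 0.003543
Seepage velocity v = K·i/n = 2.6 × 0.003543 / 0.07 = 0.1316 m/day.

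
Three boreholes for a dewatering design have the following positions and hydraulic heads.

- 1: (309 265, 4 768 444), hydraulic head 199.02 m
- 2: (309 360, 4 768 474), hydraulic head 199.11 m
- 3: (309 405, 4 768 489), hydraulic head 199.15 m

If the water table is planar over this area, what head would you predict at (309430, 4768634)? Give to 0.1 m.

Differences from 1: to 2 (Δx, Δy, Δh) = (95, 30, +0.09); to 3 = (140, 45, +0.13).
Solve a·Δx + b·Δy = Δh: det = 95·45 − 140·30 = 75.
∂h/∂x = [(+0.09)·45 − (+0.13)·30] / 75 = +0.002000
∂h/∂y = [95·(+0.13) − 140·(+0.09)] / 75 = -0.003333
h(309430, 4768634) = 199.02 + (+0.002000)·(165) + (-0.003333)·(190) = 199.02 +0.330 -0.633 = 198.717 m.

198.7 m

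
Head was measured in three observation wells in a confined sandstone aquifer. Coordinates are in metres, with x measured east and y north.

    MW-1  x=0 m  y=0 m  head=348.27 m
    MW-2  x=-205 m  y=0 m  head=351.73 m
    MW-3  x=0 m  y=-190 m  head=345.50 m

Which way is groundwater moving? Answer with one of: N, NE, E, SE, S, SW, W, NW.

∂h/∂x = (351.73 − 348.27) / (-205 − 0) = -0.01688
∂h/∂y = (345.50 − 348.27) / (-190 − 0) = +0.01458
Flow = −∇h = (+0.01688 east, -0.01458 north), which points southeast.

SE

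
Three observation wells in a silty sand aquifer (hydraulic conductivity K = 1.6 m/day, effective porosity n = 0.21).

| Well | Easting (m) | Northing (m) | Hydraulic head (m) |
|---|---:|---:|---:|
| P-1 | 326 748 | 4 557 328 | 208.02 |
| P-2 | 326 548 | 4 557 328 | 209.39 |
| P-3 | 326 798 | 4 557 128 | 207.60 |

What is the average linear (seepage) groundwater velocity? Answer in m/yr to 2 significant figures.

19 m/yr

Taking P-1 as reference: P-2−P-1 = (-200, 0, +1.37); P-3−P-1 = (50, -200, -0.42).
Determinant of the coordinate differences = (-200)·(-200) − 50·0 = 40000.
∂h/∂x = [(+1.37)·(-200) − (-0.42)·0] / 40000 = -0.006850
∂h/∂y = [(-200)·(-0.42) − 50·(+1.37)] / 40000 = +0.0003875
|∇h| = √(-0.006850² + 0.0003875²) = 0.006861
Seepage velocity v = K·i/n = 1.6 × 0.006861 / 0.21 = 0.05227 m/day = 19.09 m/yr.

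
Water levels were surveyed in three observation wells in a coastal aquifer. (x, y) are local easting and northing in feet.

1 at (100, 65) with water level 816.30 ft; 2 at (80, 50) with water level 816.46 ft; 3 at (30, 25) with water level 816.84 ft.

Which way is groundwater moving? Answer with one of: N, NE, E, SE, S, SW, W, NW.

E

Taking 1 as reference: 2−1 = (-20, -15, +0.16); 3−1 = (-70, -40, +0.54).
Solve a·Δx + b·Δy = Δh: det = (-20)·(-40) − (-70)·(-15) = -250.
∂h/∂x = [(+0.16)·(-40) − (+0.54)·(-15)] / -250 = -0.006800
∂h/∂y = [(-20)·(+0.54) − (-70)·(+0.16)] / -250 = -0.001600
Flow = −∇h = (+0.006800 east, +0.001600 north), which points east.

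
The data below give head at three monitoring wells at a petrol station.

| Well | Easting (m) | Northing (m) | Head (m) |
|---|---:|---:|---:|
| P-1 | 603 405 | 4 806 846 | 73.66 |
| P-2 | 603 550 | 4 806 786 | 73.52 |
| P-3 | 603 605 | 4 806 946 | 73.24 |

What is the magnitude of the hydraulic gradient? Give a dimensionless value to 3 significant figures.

Taking P-1 as reference: P-2−P-1 = (145, -60, -0.14); P-3−P-1 = (200, 100, -0.42).
Solve a·Δx + b·Δy = Δh: det = 145·100 − 200·(-60) = 26500.
∂h/∂x = [(-0.14)·100 − (-0.42)·(-60)] / 26500 = -0.001479
∂h/∂y = [145·(-0.42) − 200·(-0.14)] / 26500 = -0.001242
|∇h| = √(-0.001479² + -0.001242²) = 0.001931

0.00193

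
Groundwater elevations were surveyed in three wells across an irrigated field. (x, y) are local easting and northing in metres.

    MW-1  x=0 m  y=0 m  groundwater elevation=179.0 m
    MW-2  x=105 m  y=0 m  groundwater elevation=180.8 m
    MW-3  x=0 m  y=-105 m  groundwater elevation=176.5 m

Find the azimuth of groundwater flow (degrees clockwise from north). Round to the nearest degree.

∂h/∂x = (180.8 − 179.0) / (105 − 0) = +0.01714
∂h/∂y = (176.5 − 179.0) / (-105 − 0) = +0.02381
Flow direction (−∇h) has components (-0.01714 E, -0.02381 N).
Azimuth = atan2(E, N) = atan2(-0.01714, -0.02381) = 215.8° ≈ 216°.

216°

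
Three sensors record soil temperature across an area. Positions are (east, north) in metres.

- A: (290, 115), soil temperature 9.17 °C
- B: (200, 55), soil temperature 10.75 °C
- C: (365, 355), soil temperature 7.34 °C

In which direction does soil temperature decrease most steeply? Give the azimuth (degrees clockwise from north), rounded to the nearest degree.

080°

Differences from A: to B (Δx, Δy, Δh) = (-90, -60, +1.58); to C = (75, 240, -1.83).
Solve a·Δx + b·Δy = ΔT: det = (-90)·240 − 75·(-60) = -17100.
∂T/∂x = [(+1.58)·240 − (-1.83)·(-60)] / -17100 = -0.01575
∂T/∂y = [(-90)·(-1.83) − 75·(+1.58)] / -17100 = -0.002702
Steepest decrease is along −∇f: components (+0.01575 E, +0.002702 N).
Azimuth = atan2(+0.01575, +0.002702) = 80.3° ≈ 080°.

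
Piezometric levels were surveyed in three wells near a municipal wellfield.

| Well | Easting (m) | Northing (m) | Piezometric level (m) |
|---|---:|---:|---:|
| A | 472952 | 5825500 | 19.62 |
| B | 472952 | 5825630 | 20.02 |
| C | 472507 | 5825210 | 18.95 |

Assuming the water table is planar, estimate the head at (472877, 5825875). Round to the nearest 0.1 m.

20.8 m

With h = a·x + b·y + c and A as origin, the differences give:
  0·a + 130·b = +0.40
  (-445)·a + (-290)·b = -0.67
Eliminate b (×(-290) and ×130, subtract): 57850·a = -28.900 → a = ∂h/∂x = -0.0004996
Back-substitute: b = ∂h/∂y = +0.003077.
h(472877, 5825875) = 19.62 + (-0.0004996)·(-75) + (+0.003077)·(375) = 19.62 +0.037 +1.154 = 20.811 m.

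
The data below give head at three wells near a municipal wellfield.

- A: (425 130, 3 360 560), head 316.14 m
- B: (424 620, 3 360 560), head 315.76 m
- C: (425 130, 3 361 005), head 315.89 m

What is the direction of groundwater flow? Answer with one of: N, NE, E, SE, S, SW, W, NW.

∂h/∂x = (315.76 − 316.14) / (424620 − 425130) = +0.0007451
∂h/∂y = (315.89 − 316.14) / (3361005 − 3360560) = -0.0005618
Flow = −∇h = (-0.0007451 east, +0.0005618 north), which points northwest.

NW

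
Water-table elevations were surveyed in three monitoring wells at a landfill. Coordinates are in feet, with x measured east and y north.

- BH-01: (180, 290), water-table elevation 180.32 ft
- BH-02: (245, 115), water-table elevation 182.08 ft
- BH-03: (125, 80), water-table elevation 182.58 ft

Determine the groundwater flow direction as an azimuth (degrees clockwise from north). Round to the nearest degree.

Differences from BH-01: to BH-02 (Δx, Δy, Δh) = (65, -175, +1.76); to BH-03 = (-55, -210, +2.26).
Determinant of the coordinate differences = 65·(-210) − (-55)·(-175) = -23275.
∂h/∂x = [(+1.76)·(-210) − (+2.26)·(-175)] / -23275 = -0.001113
∂h/∂y = [65·(+2.26) − (-55)·(+1.76)] / -23275 = -0.01047
Flow direction (−∇h) has components (+0.001113 E, +0.01047 N).
Azimuth = atan2(E, N) = atan2(+0.001113, +0.01047) = 6.1° ≈ 006°.

006°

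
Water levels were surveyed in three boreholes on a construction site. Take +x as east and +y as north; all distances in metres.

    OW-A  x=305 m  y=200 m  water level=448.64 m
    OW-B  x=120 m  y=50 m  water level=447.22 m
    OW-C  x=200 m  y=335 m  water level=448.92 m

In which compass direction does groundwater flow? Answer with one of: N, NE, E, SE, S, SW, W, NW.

SW

With h = a·x + b·y + c and OW-A as origin, the differences give:
  (-185)·a + (-150)·b = -1.42
  (-105)·a + 135·b = +0.28
Eliminate b (×135 and ×(-150), subtract): -40725·a = -149.700 → a = ∂h/∂x = +0.003676
Back-substitute: b = ∂h/∂y = +0.004933.
Flow = −∇h = (-0.003676 east, -0.004933 north), which points southwest.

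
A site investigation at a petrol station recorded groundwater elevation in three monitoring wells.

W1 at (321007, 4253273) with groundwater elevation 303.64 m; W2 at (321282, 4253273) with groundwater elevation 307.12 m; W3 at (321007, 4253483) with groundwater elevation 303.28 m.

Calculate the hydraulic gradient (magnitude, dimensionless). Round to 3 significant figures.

∂h/∂x = (307.12 − 303.64) / (321282 − 321007) = +0.01265
∂h/∂y = (303.28 − 303.64) / (4253483 − 4253273) = -0.001714
|∇h| = √(0.01265² + -0.001714²) = 0.01277

0.0128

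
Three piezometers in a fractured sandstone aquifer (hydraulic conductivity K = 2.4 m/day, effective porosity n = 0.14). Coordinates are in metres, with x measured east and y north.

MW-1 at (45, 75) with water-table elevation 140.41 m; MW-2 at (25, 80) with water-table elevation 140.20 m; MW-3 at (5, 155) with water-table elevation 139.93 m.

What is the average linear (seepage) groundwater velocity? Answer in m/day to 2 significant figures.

Taking MW-1 as reference: MW-2−MW-1 = (-20, 5, -0.21); MW-3−MW-1 = (-40, 80, -0.48).
Determinant of the coordinate differences = (-20)·80 − (-40)·5 = -1400.
∂h/∂x = [(-0.21)·80 − (-0.48)·5] / -1400 = +0.01029
∂h/∂y = [(-20)·(-0.48) − (-40)·(-0.21)] / -1400 = -0.0008571
|∇h| = √(0.01029² + -0.0008571²) = 0.01033
Seepage velocity v = K·i/n = 2.4 × 0.01033 / 0.14 = 0.1771 m/day.

0.18 m/day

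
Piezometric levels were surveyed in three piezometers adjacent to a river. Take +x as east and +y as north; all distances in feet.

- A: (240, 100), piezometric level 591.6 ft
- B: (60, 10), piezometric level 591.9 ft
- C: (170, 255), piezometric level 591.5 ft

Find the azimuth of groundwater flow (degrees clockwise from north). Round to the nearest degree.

With h = a·x + b·y + c and A as origin, the differences give:
  (-180)·a + (-90)·b = +0.3
  (-70)·a + 155·b = -0.1
Eliminate b (×155 and ×(-90), subtract): -34200·a = 37.50 → a = ∂h/∂x = -0.001096
Back-substitute: b = ∂h/∂y = -0.001140.
Flow direction (−∇h) has components (+0.001096 E, +0.001140 N).
Azimuth = atan2(E, N) = atan2(+0.001096, +0.001140) = 43.9° ≈ 044°.

044°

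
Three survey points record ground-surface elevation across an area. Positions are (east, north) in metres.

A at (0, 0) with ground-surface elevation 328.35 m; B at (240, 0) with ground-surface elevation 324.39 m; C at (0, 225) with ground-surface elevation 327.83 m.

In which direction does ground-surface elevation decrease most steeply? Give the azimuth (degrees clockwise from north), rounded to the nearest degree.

∂z/∂x = (324.39 − 328.35) / (240 − 0) = -0.01650
∂z/∂y = (327.83 − 328.35) / (225 − 0) = -0.002311
Steepest decrease is along −∇f: components (+0.01650 E, +0.002311 N).
Azimuth = atan2(+0.01650, +0.002311) = 82.0° ≈ 082°.

082°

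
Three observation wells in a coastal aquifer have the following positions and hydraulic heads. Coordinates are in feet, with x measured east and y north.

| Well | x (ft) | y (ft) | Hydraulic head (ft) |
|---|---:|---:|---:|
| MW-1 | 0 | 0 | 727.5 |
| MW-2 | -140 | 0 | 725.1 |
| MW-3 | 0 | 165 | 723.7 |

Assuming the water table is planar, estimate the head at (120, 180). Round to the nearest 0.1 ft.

∂h/∂x = (725.1 − 727.5) / (-140 − 0) = +0.01714
∂h/∂y = (723.7 − 727.5) / (165 − 0) = -0.02303
h(120, 180) = 727.5 + (+0.01714)·(120) + (-0.02303)·(180) = 727.5 +2.057 -4.145 = 725.412 ft.

725.4 ft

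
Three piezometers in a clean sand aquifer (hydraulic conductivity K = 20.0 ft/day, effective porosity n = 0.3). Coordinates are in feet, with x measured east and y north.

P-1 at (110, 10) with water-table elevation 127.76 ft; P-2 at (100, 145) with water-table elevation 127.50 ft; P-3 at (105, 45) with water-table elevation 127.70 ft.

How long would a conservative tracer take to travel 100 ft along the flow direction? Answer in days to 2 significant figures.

400 days

Taking P-1 as reference: P-2−P-1 = (-10, 135, -0.26); P-3−P-1 = (-5, 35, -0.06).
Determinant of the coordinate differences = (-10)·35 − (-5)·135 = 325.
∂h/∂x = [(-0.26)·35 − (-0.06)·135] / 325 = -0.003077
∂h/∂y = [(-10)·(-0.06) − (-5)·(-0.26)] / 325 = -0.002154
|∇h| = √(-0.003077² + -0.002154²) = 0.003756
Seepage velocity v = K·i/n = 20.0 × 0.003756 / 0.3 = 0.2504 ft/day.
t = 100 / 0.2504 = 399.4 days.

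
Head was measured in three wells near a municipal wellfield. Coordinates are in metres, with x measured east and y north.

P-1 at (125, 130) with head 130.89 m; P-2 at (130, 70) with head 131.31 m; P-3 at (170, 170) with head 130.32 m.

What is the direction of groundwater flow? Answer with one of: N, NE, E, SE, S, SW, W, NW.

Differences from P-1: to P-2 (Δx, Δy, Δh) = (5, -60, +0.42); to P-3 = (45, 40, -0.57).
Determinant of the coordinate differences = 5·40 − 45·(-60) = 2900.
∂h/∂x = [(+0.42)·40 − (-0.57)·(-60)] / 2900 = -0.006000
∂h/∂y = [5·(-0.57) − 45·(+0.42)] / 2900 = -0.007500
Flow = −∇h = (+0.006000 east, +0.007500 north), which points northeast.

NE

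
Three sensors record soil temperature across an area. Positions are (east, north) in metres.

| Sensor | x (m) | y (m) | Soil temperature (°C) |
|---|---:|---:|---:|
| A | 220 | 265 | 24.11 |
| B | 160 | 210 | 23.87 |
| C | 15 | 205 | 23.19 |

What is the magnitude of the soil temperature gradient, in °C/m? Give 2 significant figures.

0.0048 °C/m

Taking A as reference: B−A = (-60, -55, -0.24); C−A = (-205, -60, -0.92).
Determinant of the coordinate differences = (-60)·(-60) − (-205)·(-55) = -7675.
∂T/∂x = [(-0.24)·(-60) − (-0.92)·(-55)] / -7675 = +0.004717
∂T/∂y = [(-60)·(-0.92) − (-205)·(-0.24)] / -7675 = -0.0007818
|∇f| = √(0.004717² + -0.0007818²) = 0.004781 °C/m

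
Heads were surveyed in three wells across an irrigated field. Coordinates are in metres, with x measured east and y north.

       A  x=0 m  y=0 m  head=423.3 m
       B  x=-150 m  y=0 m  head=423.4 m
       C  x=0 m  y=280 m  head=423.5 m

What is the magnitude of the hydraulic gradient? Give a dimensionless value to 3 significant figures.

∂h/∂x = (423.4 − 423.3) / (-150 − 0) = -0.0006667
∂h/∂y = (423.5 − 423.3) / (280 − 0) = +0.0007143
|∇h| = √(-0.0006667² + 0.0007143²) = 0.0009771

0.000977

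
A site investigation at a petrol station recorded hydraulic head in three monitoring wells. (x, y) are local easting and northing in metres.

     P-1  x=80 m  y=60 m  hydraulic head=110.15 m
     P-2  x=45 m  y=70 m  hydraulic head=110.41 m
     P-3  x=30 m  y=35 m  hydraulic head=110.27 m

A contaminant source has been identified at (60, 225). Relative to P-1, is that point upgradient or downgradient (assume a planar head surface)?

upgradient

Taking P-1 as reference: P-2−P-1 = (-35, 10, +0.26); P-3−P-1 = (-50, -25, +0.12).
Determinant of the coordinate differences = (-35)·(-25) − (-50)·10 = 1375.
∂h/∂x = [(+0.26)·(-25) − (+0.12)·10] / 1375 = -0.005600
∂h/∂y = [(-35)·(+0.12) − (-50)·(+0.26)] / 1375 = +0.006400
Head at (60, 225) = 110.15 + (-0.005600)·(-20) + (+0.006400)·(165) = 111.32 m.
That is higher than the 110.15 m at P-1, so the point is upgradient.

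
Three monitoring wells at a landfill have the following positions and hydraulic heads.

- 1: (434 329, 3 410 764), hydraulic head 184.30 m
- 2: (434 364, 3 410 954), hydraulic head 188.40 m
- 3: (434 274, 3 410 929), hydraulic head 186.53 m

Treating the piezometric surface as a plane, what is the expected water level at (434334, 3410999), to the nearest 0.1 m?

188.8 m

Taking 1 as reference: 2−1 = (35, 190, +4.10); 3−1 = (-55, 165, +2.23).
Solve a·Δx + b·Δy = Δh: det = 35·165 − (-55)·190 = 16225.
∂h/∂x = [(+4.10)·165 − (+2.23)·190] / 16225 = +0.01558
∂h/∂y = [35·(+2.23) − (-55)·(+4.10)] / 16225 = +0.01871
h(434334, 3410999) = 184.30 + (+0.01558)·(5) + (+0.01871)·(235) = 184.30 +0.078 +4.397 = 188.774 m.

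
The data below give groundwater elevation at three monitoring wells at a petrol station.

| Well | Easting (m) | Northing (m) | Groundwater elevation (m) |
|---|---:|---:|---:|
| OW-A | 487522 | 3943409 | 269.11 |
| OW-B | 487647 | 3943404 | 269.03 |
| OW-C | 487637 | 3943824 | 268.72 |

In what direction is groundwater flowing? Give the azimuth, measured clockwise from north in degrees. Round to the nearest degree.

Three-point gradient (reference OW-A): Δ to OW-B = (125, -5, -0.08), Δ to OW-C = (115, 415, -0.39).
∂h/∂x = -0.0006702, ∂h/∂y = -0.0007541 (det = 52450).
Flow direction (−∇h) has components (+0.0006702 E, +0.0007541 N).
Azimuth = atan2(E, N) = atan2(+0.0006702, +0.0007541) = 41.6° ≈ 042°.

042°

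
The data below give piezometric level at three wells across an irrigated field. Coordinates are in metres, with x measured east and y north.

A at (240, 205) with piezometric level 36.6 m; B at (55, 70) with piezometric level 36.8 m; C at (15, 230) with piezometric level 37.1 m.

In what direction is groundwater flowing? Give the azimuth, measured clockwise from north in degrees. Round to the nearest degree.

Differences from A: to B (Δx, Δy, Δh) = (-185, -135, +0.2); to C = (-225, 25, +0.5).
Solve a·Δx + b·Δy = Δh: det = (-185)·25 − (-225)·(-135) = -35000.
∂h/∂x = [(+0.2)·25 − (+0.5)·(-135)] / -35000 = -0.002071
∂h/∂y = [(-185)·(+0.5) − (-225)·(+0.2)] / -35000 = +0.001357
Flow direction (−∇h) has components (+0.002071 E, -0.001357 N).
Azimuth = atan2(E, N) = atan2(+0.002071, -0.001357) = 123.2° ≈ 123°.

123°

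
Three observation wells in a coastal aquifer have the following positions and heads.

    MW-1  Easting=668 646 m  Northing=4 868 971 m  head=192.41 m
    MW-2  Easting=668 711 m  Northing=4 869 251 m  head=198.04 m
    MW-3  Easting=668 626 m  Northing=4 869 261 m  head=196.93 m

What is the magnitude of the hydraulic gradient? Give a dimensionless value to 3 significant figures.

With h = a·x + b·y + c and MW-1 as origin, the differences give:
  65·a + 280·b = +5.63
  (-20)·a + 290·b = +4.52
Eliminate b (×290 and ×280, subtract): 24450·a = 367.100 → a = ∂h/∂x = +0.01501
Back-substitute: b = ∂h/∂y = +0.01662.
|∇h| = √(0.01501² + 0.01662²) = 0.02239

0.0224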